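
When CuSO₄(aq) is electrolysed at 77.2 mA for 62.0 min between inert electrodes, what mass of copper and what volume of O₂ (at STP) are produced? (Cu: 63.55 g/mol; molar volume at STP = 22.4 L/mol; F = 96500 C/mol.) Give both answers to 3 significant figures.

Q = 0.0772 × 3720 = 287.2 C; n(e⁻) = 287.2 / 96500 = 0.002976 mol
Cathode: Cu²⁺ + 2e⁻ → Cu → n(Cu) = 0.002976/2 = 0.001488 mol → 0.0946 g
Anode: 2H₂O → O₂ + 4H⁺ + 4e⁻ → n(O₂) = 0.002976/4 = 7.440×10^-4 mol → 0.0167 L

0.0946 g Cu; 0.0167 L O₂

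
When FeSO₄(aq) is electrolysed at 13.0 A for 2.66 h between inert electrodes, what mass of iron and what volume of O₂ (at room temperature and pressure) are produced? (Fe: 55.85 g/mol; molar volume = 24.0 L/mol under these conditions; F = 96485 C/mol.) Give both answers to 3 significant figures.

36.0 g Fe; 7.74 L O₂

Q = 13.0 × 9576 = 1.245×10^5 C; n(e⁻) = 1.245×10^5 / 96485 = 1.290 mol
Cathode: Fe²⁺ + 2e⁻ → Fe → n(Fe) = 1.290/2 = 0.6450 mol → 36.0 g
Anode: 2H₂O → O₂ + 4H⁺ + 4e⁻ → n(O₂) = 1.290/4 = 0.3225 mol → 7.74 L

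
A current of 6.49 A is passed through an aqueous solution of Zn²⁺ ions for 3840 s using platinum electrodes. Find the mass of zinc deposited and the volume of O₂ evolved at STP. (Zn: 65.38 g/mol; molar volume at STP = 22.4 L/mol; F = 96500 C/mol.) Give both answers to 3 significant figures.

Q = 6.49 × 3840 = 24920 C; n(e⁻) = 24920 / 96500 = 0.2582 mol
Cathode: Zn²⁺ + 2e⁻ → Zn → n(Zn) = 0.2582/2 = 0.1291 mol → 8.44 g
Anode: 2H₂O → O₂ + 4H⁺ + 4e⁻ → n(O₂) = 0.2582/4 = 0.06455 mol → 1.45 L

8.44 g Zn; 1.45 L O₂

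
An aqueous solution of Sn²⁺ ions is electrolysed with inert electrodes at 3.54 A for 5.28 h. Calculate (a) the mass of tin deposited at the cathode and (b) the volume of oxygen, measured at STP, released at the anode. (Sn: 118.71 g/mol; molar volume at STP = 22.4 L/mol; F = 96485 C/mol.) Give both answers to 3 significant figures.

Q = 3.54 × 19008 = 67290 C; n(e⁻) = 67290 / 96485 = 0.6974 mol
Cathode: Sn²⁺ + 2e⁻ → Sn → n(Sn) = 0.6974/2 = 0.3487 mol → 41.4 g
Anode: 2H₂O → O₂ + 4H⁺ + 4e⁻ → n(O₂) = 0.6974/4 = 0.1744 mol → 3.91 L

41.4 g Sn; 3.91 L O₂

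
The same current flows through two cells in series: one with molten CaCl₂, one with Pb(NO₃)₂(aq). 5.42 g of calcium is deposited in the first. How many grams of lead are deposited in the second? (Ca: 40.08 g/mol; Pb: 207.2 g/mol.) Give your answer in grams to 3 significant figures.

28.0 g

n(Ca) = 5.42 / 40.08 = 0.1352 mol
Ca²⁺ + 2e⁻ → Ca, so n(e⁻) = 2 × 0.1352 = 0.2704 mol
Same current for the same time ⇒ same n(e⁻) = 0.2704 mol in both cells.
Pb²⁺ + 2e⁻ → Pb, so n(Pb) = 0.2704 / 2 = 0.1352 mol
m(Pb) = 0.1352 × 207.2 = 28.0 g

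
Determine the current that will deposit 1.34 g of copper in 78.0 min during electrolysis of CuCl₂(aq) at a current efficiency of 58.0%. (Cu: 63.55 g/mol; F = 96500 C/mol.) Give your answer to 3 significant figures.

n(Cu) = 1.34 / 63.55 = 0.02109 mol
Cu²⁺ + 2e⁻ → Cu, so n(e⁻) = 2 × 0.02109 = 0.04218 mol
Q = 0.04218 × 96500 / 0.580 = 7018 C
I = Q / t = 7018 / 4680 s = 1.50 A

1.50 A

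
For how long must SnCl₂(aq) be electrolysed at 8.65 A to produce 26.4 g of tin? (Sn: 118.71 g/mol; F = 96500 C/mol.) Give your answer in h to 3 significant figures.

n(Sn) = 26.4 / 118.71 = 0.2224 mol
Sn²⁺ + 2e⁻ → Sn, so n(e⁻) = 2 × 0.2224 = 0.4448 mol
Q = 0.4448 × 96500 = 42920 C
t = Q / I = 42920 / 8.65 = 4962 s = 1.38 h

1.38 h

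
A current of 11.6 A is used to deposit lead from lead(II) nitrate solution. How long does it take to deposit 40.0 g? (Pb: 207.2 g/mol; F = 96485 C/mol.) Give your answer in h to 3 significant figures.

n(Pb) = 40.0 / 207.2 = 0.1931 mol
Pb²⁺ + 2e⁻ → Pb, so n(e⁻) = 2 × 0.1931 = 0.3862 mol
Q = 0.3862 × 96485 = 37260 C
t = Q / I = 37260 / 11.6 = 3212 s = 0.892 h

0.892 h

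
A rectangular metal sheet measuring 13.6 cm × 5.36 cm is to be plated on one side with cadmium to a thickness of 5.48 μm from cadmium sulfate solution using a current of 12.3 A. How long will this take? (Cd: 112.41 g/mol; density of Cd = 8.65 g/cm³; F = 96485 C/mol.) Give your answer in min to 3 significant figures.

0.804 min

Plated area = 13.6 × 5.36 = 72.90 cm²
Volume = 72.90 × 5.48×10⁻⁴ cm = 0.03995 cm³
m(Cd) = 0.03995 × 8.65 = 0.3456 g
n(Cd) = 0.3456 / 112.41 = 0.003074 mol; n(e⁻) = 2 × 0.003074 = 0.006148 mol
Q = 0.006148 × 96485 = 593.2 C
t = 593.2 / 12.3 = 48.23 s = 0.804 min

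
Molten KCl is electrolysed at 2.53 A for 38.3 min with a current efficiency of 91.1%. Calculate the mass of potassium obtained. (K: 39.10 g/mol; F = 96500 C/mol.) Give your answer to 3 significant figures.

2.15 g

Q = 2.53 × 2298 = 5814 C
n(e⁻) = 5814 / 96500 = 0.06025 mol
K⁺ + e⁻ → K, so theoretical m(K) = 0.06025 × 39.10 = 2.356 g
Actual mass = 91.1% × 2.356 = 2.15 g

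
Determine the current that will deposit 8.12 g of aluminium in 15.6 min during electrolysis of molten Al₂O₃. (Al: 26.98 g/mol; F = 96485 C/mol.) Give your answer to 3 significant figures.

93.1 A

n(Al) = 8.12 / 26.98 = 0.3010 mol
Al³⁺ + 3e⁻ → Al, so n(e⁻) = 3 × 0.3010 = 0.9030 mol
Q = 0.9030 × 96485 = 87130 C
I = Q / t = 87130 / 936 s = 93.1 A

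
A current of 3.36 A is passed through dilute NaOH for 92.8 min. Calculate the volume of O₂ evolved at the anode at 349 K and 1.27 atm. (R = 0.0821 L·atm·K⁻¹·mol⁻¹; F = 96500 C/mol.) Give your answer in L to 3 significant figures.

Charge passed = 3.36 × 5568 = 18710 C
Moles of electrons = 18710 / 96500 = 0.1939 mol
2H₂O → O₂ + 4H⁺ + 4e⁻, so n(O₂) = 0.1939 / 4 = 0.04848 mol
V = nRT/P = 0.04848 × 0.0821 × 349 / 1.27 = 1.094 L

1.09 L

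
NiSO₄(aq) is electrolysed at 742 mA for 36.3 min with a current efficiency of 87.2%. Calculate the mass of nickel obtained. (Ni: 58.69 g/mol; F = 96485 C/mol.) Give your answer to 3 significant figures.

Q = 0.742 × 2178 = 1616 C
n(e⁻) = 1616 / 96485 = 0.01675 mol
Ni²⁺ + 2e⁻ → Ni, so theoretical m(Ni) = 0.008375 × 58.69 = 0.4915 g
Actual mass = 87.2% × 0.4915 = 0.429 g

0.429 g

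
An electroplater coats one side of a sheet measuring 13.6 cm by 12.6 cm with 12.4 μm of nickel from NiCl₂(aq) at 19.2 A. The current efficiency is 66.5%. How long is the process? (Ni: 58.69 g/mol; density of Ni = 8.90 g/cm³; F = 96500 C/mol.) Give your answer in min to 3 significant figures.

Plated area = 13.6 × 12.6 = 171.4 cm²
Volume = 171.4 × 12.4×10⁻⁴ cm = 0.2125 cm³
m(Ni) = 0.2125 × 8.90 = 1.891 g
n(Ni) = 1.891 / 58.69 = 0.03222 mol; n(e⁻) = 2 × 0.03222 = 0.06444 mol
Q = 0.06444 × 96500 / 0.665 = 9351 C
t = 9351 / 19.2 = 487.0 s = 8.12 min

8.12 min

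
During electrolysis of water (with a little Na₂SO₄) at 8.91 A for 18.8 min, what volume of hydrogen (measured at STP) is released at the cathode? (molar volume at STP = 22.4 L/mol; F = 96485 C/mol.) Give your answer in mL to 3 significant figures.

Q = 8.91 A × 1128 s = 10050 C
n(e⁻) = 10050 / 96485 = 0.1042 mol
2H⁺ + 2e⁻ → H₂, so n(H₂) = 0.1042 / 2 = 0.05210 mol
V = 0.05210 × 22.4 = 1.167 L
= 1170 mL

1170 mL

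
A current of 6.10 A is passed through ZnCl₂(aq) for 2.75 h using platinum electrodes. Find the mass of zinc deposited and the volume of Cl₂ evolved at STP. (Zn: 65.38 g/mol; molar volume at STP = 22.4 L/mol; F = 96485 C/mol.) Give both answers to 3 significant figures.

20.5 g Zn; 7.01 L Cl₂

Q = 6.10 × 9900 = 60390 C; n(e⁻) = 60390 / 96485 = 0.6259 mol
Cathode: Zn²⁺ + 2e⁻ → Zn → n(Zn) = 0.6259/2 = 0.3130 mol → 20.5 g
Anode: 2Cl⁻ → Cl₂ + 2e⁻ → n(Cl₂) = 0.6259/2 = 0.3130 mol → 7.01 L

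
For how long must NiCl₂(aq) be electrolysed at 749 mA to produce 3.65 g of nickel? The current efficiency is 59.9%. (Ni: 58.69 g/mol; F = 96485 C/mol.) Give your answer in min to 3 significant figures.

446 min

n(Ni) = 3.65 / 58.69 = 0.06219 mol
Ni²⁺ + 2e⁻ → Ni, so n(e⁻) = 2 × 0.06219 = 0.1244 mol
Q = 0.1244 × 96485 / 0.599 = 20040 C
t = Q / I = 20040 / 0.749 = 26760 s = 446 min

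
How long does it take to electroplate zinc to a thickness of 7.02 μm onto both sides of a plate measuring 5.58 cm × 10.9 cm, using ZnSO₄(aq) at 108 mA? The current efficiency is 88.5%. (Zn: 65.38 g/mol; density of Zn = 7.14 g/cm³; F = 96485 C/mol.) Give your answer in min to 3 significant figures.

Plated area = 2 × 5.58 × 10.9 = 121.6 cm²
Volume = 121.6 × 7.02×10⁻⁴ cm = 0.08536 cm³
m(Zn) = 0.08536 × 7.14 = 0.6095 g
n(Zn) = 0.6095 / 65.38 = 0.009322 mol; n(e⁻) = 2 × 0.009322 = 0.01864 mol
Q = 0.01864 × 96485 / 0.885 = 2032 C
t = 2032 / 0.108 = 18810 s = 314 min

314 min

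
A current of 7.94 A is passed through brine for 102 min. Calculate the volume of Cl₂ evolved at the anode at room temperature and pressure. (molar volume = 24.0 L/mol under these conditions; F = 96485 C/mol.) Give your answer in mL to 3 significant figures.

6040 mL

Q = 7.94 A × 6120 s = 48590 C
n(e⁻) = Q/F = 48590/96485 = 0.5036 mol
2Cl⁻ → Cl₂ + 2e⁻, so n(Cl₂) = 0.5036 / 2 = 0.2518 mol
V = 0.2518 × 24.0 = 6.043 L
= 6040 mL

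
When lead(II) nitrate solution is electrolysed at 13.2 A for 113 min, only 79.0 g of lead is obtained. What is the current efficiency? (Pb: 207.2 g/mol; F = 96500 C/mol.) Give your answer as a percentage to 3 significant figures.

Q = 13.2 × 6780 = 89500 C
n(e⁻) = 89500 / 96500 = 0.9275 mol
Pb²⁺ + 2e⁻ → Pb, so theoretical n(Pb) = 0.4638 mol → 96.10 g
Efficiency = 79.0 / 96.10 = 0.8221 = 82.2%

82.2%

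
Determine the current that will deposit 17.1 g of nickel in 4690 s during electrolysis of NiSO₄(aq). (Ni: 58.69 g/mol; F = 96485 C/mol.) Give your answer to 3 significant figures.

12.0 A

n(Ni) = 17.1 / 58.69 = 0.2914 mol
Ni²⁺ + 2e⁻ → Ni, so n(e⁻) = 2 × 0.2914 = 0.5828 mol
Q = 0.5828 × 96485 = 56230 C
I = Q / t = 56230 / 4690 s = 12.0 A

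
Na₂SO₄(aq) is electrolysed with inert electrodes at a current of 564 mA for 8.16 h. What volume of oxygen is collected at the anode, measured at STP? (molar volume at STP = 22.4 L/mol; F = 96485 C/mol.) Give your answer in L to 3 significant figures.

0.962 L

Charge passed = 0.564 × 29376 = 16570 C
Moles of electrons = 16570 / 96485 = 0.1717 mol
2H₂O → O₂ + 4H⁺ + 4e⁻, so n(O₂) = 0.1717 / 4 = 0.04293 mol
V = 0.04293 × 22.4 = 0.9616 L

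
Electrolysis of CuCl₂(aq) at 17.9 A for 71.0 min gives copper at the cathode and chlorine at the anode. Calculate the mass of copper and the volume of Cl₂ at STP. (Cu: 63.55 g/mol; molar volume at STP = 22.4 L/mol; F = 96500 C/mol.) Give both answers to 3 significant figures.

Q = 17.9 × 4260 = 76250 C; n(e⁻) = 76250 / 96500 = 0.7902 mol
Cathode: Cu²⁺ + 2e⁻ → Cu → n(Cu) = 0.7902/2 = 0.3951 mol → 25.1 g
Anode: 2Cl⁻ → Cl₂ + 2e⁻ → n(Cl₂) = 0.7902/2 = 0.3951 mol → 8.85 L

25.1 g Cu; 8.85 L Cl₂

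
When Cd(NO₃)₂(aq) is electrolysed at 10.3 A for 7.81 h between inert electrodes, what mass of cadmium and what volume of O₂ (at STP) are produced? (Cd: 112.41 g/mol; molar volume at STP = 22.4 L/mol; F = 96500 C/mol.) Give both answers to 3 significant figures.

Q = 10.3 × 28116 = 2.896×10^5 C; n(e⁻) = 2.896×10^5 / 96500 = 3.001 mol
Cathode: Cd²⁺ + 2e⁻ → Cd → n(Cd) = 3.001/2 = 1.501 mol → 169 g
Anode: 2H₂O → O₂ + 4H⁺ + 4e⁻ → n(O₂) = 3.001/4 = 0.7503 mol → 16.8 L

169 g Cd; 16.8 L O₂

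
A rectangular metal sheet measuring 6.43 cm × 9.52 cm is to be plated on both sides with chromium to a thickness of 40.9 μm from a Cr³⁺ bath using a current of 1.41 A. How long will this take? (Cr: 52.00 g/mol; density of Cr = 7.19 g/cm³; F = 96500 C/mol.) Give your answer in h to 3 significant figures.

Plated area = 2 × 6.43 × 9.52 = 122.4 cm²
Volume = 122.4 × 40.9×10⁻⁴ cm = 0.5006 cm³
m(Cr) = 0.5006 × 7.19 = 3.599 g
n(Cr) = 3.599 / 52.00 = 0.06921 mol; n(e⁻) = 3 × 0.06921 = 0.2076 mol
Q = 0.2076 × 96500 = 20030 C
t = 20030 / 1.41 = 14210 s = 3.95 h

3.95 h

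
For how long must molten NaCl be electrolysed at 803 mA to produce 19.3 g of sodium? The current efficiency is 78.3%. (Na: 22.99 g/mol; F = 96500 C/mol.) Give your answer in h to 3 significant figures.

35.8 h

n(Na) = 19.3 / 22.99 = 0.8395 mol
Na⁺ + e⁻ → Na, so n(e⁻) = 0.8395 mol
Q = 0.8395 × 96500 / 0.783 = 1.035×10^5 C
t = Q / I = 1.035×10^5 / 0.803 = 1.289×10^5 s = 35.8 h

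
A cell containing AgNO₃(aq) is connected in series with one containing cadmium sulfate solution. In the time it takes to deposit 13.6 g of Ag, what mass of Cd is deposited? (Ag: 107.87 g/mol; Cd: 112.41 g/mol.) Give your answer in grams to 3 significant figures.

7.09 g

n(Ag) = 13.6 / 107.87 = 0.1261 mol
Ag⁺ + e⁻ → Ag, so n(e⁻) = 0.1261 mol
Same current for the same time ⇒ same n(e⁻) = 0.1261 mol in both cells.
Cd²⁺ + 2e⁻ → Cd, so n(Cd) = 0.1261 / 2 = 0.06305 mol
m(Cd) = 0.06305 × 112.41 = 7.09 g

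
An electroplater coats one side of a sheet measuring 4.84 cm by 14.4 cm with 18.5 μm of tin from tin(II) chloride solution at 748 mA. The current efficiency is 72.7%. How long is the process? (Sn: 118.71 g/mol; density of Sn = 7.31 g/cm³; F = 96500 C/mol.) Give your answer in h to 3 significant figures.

0.783 h

Plated area = 4.84 × 14.4 = 69.70 cm²
Volume = 69.70 × 18.5×10⁻⁴ cm = 0.1289 cm³
m(Sn) = 0.1289 × 7.31 = 0.9423 g
n(Sn) = 0.9423 / 118.71 = 0.007938 mol; n(e⁻) = 2 × 0.007938 = 0.01588 mol
Q = 0.01588 × 96500 / 0.727 = 2108 C
t = 2108 / 0.748 = 2818 s = 0.783 h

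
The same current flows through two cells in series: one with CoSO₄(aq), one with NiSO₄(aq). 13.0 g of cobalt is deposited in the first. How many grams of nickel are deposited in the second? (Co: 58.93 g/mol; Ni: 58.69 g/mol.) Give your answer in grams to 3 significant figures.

12.9 g

n(Co) = 13.0 / 58.93 = 0.2206 mol
Co²⁺ + 2e⁻ → Co, so n(e⁻) = 2 × 0.2206 = 0.4412 mol
Since the cells are in series, n(e⁻) in the Ni cell is also 0.4412 mol.
Ni²⁺ + 2e⁻ → Ni, so n(Ni) = 0.4412 / 2 = 0.2206 mol
m(Ni) = 0.2206 × 58.69 = 12.9 g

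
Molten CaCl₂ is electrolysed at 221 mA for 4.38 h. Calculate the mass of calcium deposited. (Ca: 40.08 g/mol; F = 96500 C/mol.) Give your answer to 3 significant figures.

0.724 g

Q = It = 0.221 × 15768 = 3485 C
Moles of electrons = 3485 / 96500 = 0.03611 mol
Ca²⁺ + 2e⁻ → Ca, so n(Ca) = 0.03611 / 2 = 0.01806 mol
m = 0.01806 × 40.08 = 0.724 g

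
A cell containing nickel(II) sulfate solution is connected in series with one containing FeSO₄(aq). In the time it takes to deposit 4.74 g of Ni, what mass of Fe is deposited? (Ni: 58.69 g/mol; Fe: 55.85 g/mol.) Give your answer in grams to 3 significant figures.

n(Ni) = 4.74 / 58.69 = 0.08076 mol
Ni²⁺ + 2e⁻ → Ni, so n(e⁻) = 2 × 0.08076 = 0.1615 mol
Since the cells are in series, n(e⁻) in the Fe cell is also 0.1615 mol.
Fe²⁺ + 2e⁻ → Fe, so n(Fe) = 0.1615 / 2 = 0.08075 mol
m(Fe) = 0.08075 × 55.85 = 4.51 g

4.51 g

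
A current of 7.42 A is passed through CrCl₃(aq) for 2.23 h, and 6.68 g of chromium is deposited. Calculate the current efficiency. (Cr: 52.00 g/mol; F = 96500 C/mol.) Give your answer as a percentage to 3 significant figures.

Q = 7.42 × 8028 = 59570 C
n(e⁻) = 59570 / 96500 = 0.6173 mol
Cr³⁺ + 3e⁻ → Cr, so theoretical n(Cr) = 0.2058 mol → 10.70 g
Efficiency = 6.68 / 10.70 = 0.6243 = 62.4%

62.4%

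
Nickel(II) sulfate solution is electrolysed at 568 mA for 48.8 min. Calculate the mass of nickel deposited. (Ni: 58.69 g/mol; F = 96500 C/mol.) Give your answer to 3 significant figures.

0.506 g

Q = 0.568 A × 2928 s = 1663 C
Moles of electrons = 1663 / 96500 = 0.01723 mol
Ni²⁺ + 2e⁻ → Ni, so n(Ni) = 0.01723 / 2 = 0.008615 mol
m = 0.008615 × 58.69 = 0.506 g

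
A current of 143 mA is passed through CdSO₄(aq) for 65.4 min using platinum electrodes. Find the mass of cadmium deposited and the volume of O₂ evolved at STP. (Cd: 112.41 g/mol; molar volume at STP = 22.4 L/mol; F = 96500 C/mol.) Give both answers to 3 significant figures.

Q = 0.143 × 3924 = 561.1 C; n(e⁻) = 561.1 / 96500 = 0.005815 mol
Cathode: Cd²⁺ + 2e⁻ → Cd → n(Cd) = 0.005815/2 = 0.002908 mol → 0.327 g
Anode: 2H₂O → O₂ + 4H⁺ + 4e⁻ → n(O₂) = 0.005815/4 = 0.001454 mol → 0.0326 L

0.327 g Cd; 0.0326 L O₂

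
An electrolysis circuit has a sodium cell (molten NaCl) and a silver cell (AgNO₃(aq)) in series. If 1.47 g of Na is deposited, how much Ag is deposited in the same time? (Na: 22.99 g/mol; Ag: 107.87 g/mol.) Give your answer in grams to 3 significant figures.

n(Na) = 1.47 / 22.99 = 0.06394 mol
Na⁺ + e⁻ → Na, so n(e⁻) = 0.06394 mol
Same current for the same time ⇒ same n(e⁻) = 0.06394 mol in both cells.
Ag⁺ + e⁻ → Ag, so n(Ag) = 0.06394 mol
m(Ag) = 0.06394 × 107.87 = 6.90 g

6.90 g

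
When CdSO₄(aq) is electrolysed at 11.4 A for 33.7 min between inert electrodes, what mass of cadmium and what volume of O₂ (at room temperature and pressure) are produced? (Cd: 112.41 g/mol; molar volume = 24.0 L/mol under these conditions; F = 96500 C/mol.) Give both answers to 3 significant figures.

Q = 11.4 × 2022 = 23050 C; n(e⁻) = 23050 / 96500 = 0.2389 mol
Cathode: Cd²⁺ + 2e⁻ → Cd → n(Cd) = 0.2389/2 = 0.1195 mol → 13.4 g
Anode: 2H₂O → O₂ + 4H⁺ + 4e⁻ → n(O₂) = 0.2389/4 = 0.05973 mol → 1.43 L

13.4 g Cd; 1.43 L O₂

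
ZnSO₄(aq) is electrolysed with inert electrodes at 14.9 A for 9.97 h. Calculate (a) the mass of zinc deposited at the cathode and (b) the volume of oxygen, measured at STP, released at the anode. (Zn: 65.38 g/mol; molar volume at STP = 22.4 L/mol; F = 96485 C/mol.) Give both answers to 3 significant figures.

181 g Zn; 31.0 L O₂

Q = 14.9 × 35892 = 5.348×10^5 C; n(e⁻) = 5.348×10^5 / 96485 = 5.543 mol
Cathode: Zn²⁺ + 2e⁻ → Zn → n(Zn) = 5.543/2 = 2.772 mol → 181 g
Anode: 2H₂O → O₂ + 4H⁺ + 4e⁻ → n(O₂) = 5.543/4 = 1.386 mol → 31.0 L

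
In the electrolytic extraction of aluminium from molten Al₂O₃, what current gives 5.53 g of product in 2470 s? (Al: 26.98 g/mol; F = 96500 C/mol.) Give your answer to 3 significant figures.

n(Al) = 5.53 / 26.98 = 0.2050 mol
Al³⁺ + 3e⁻ → Al, so n(e⁻) = 3 × 0.2050 = 0.6150 mol
Q = 0.6150 × 96500 = 59350 C
I = Q / t = 59350 / 2470 s = 24.0 A

24.0 A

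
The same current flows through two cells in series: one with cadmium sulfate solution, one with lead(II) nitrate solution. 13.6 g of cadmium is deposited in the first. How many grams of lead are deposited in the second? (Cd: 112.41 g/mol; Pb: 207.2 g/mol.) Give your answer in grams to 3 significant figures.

25.1 g

n(Cd) = 13.6 / 112.41 = 0.1210 mol
Cd²⁺ + 2e⁻ → Cd, so n(e⁻) = 2 × 0.1210 = 0.2420 mol
In series, the same 0.2420 mol of electrons flows through the second cell.
Pb²⁺ + 2e⁻ → Pb, so n(Pb) = 0.2420 / 2 = 0.1210 mol
m(Pb) = 0.1210 × 207.2 = 25.1 g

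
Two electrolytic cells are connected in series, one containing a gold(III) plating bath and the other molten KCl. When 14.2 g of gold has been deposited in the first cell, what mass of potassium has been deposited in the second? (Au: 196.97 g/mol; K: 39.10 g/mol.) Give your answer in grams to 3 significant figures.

n(Au) = 14.2 / 196.97 = 0.07209 mol
Au³⁺ + 3e⁻ → Au, so n(e⁻) = 3 × 0.07209 = 0.2163 mol
Since the cells are in series, n(e⁻) in the K cell is also 0.2163 mol.
K⁺ + e⁻ → K, so n(K) = 0.2163 mol
m(K) = 0.2163 × 39.10 = 8.46 g

8.46 g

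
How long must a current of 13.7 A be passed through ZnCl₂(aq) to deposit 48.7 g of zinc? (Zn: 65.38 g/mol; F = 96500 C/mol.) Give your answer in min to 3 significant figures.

175 min

n(Zn) = 48.7 / 65.38 = 0.7449 mol
Zn²⁺ + 2e⁻ → Zn, so n(e⁻) = 2 × 0.7449 = 1.490 mol
Q = 1.490 × 96500 = 1.438×10^5 C
t = Q / I = 1.438×10^5 / 13.7 = 10500 s = 175 min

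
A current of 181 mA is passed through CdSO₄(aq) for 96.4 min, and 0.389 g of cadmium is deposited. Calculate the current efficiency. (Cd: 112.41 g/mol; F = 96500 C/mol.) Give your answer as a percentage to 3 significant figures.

Q = 0.181 × 5784 = 1047 C
n(e⁻) = 1047 / 96500 = 0.01085 mol
Cd²⁺ + 2e⁻ → Cd, so theoretical n(Cd) = 0.005425 mol → 0.6098 g
Efficiency = 0.389 / 0.6098 = 0.6379 = 63.8%

63.8%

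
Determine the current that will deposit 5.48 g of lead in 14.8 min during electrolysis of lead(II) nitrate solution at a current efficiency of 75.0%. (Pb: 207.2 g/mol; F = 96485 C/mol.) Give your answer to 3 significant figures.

7.66 A

n(Pb) = 5.48 / 207.2 = 0.02645 mol
Pb²⁺ + 2e⁻ → Pb, so n(e⁻) = 2 × 0.02645 = 0.05290 mol
Q = 0.05290 × 96485 / 0.750 = 6805 C
I = Q / t = 6805 / 888 s = 7.66 A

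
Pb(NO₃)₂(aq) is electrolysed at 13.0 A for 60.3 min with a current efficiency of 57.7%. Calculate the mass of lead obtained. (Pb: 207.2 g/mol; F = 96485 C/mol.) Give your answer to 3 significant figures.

Q = 13.0 × 3618 = 47030 C
n(e⁻) = 47030 / 96485 = 0.4874 mol
Pb²⁺ + 2e⁻ → Pb, so theoretical m(Pb) = 0.2437 × 207.2 = 50.49 g
Actual mass = 57.7% × 50.49 = 29.1 g

29.1 g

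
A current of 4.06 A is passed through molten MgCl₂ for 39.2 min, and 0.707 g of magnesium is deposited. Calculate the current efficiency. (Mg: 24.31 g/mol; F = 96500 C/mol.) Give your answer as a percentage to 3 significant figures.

Q = 4.06 × 2352 = 9549 C
n(e⁻) = 9549 / 96500 = 0.09895 mol
Mg²⁺ + 2e⁻ → Mg, so theoretical n(Mg) = 0.04948 mol → 1.203 g
Efficiency = 0.707 / 1.203 = 0.5877 = 58.8%

58.8%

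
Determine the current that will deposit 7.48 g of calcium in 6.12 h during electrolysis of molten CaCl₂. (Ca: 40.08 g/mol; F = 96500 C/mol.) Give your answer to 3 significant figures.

n(Ca) = 7.48 / 40.08 = 0.1866 mol
Ca²⁺ + 2e⁻ → Ca, so n(e⁻) = 2 × 0.1866 = 0.3732 mol
Q = 0.3732 × 96500 = 36010 C
I = Q / t = 36010 / 22032 s = 1.63 A

1.63 A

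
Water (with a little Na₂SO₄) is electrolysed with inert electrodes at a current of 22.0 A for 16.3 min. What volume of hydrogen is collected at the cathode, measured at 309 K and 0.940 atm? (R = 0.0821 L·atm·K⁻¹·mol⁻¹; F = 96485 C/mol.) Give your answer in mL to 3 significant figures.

3010 mL

Charge passed = 22.0 × 978 = 21520 C
Moles of electrons = 21520 / 96485 = 0.2230 mol
2H⁺ + 2e⁻ → H₂, so n(H₂) = 0.2230 / 2 = 0.1115 mol
V = nRT/P = 0.1115 × 0.0821 × 309 / 0.940 = 3.009 L
= 3010 mL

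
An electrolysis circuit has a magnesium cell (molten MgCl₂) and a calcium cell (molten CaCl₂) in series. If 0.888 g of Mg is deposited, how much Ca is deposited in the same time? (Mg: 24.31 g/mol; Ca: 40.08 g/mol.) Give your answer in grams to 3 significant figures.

1.46 g

n(Mg) = 0.888 / 24.31 = 0.03653 mol
Mg²⁺ + 2e⁻ → Mg, so n(e⁻) = 2 × 0.03653 = 0.07306 mol
In series, the same 0.07306 mol of electrons flows through the second cell.
Ca²⁺ + 2e⁻ → Ca, so n(Ca) = 0.07306 / 2 = 0.03653 mol
m(Ca) = 0.03653 × 40.08 = 1.46 g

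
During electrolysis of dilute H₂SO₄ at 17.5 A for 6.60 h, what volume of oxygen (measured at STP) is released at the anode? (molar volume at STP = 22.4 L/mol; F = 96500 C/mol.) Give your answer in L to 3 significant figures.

Q = 17.5 A × 23760 s = 4.158×10^5 C
n(e⁻) = 4.158×10^5 / 96500 = 4.309 mol
2H₂O → O₂ + 4H⁺ + 4e⁻, so n(O₂) = 4.309 / 4 = 1.077 mol
V = 1.077 × 22.4 = 24.12 L

24.1 L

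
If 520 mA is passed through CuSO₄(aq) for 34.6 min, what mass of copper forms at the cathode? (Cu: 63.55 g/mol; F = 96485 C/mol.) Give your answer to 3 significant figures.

Charge passed = 0.520 × 2076 = 1080 C
n(e⁻) = Q/F = 1080/96485 = 0.01119 mol
Cu²⁺ + 2e⁻ → Cu, so n(Cu) = 0.01119 / 2 = 0.005595 mol
m = 0.005595 × 63.55 = 0.356 g

0.356 g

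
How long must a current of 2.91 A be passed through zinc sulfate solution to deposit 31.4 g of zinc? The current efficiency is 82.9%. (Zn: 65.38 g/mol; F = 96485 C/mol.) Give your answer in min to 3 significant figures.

n(Zn) = 31.4 / 65.38 = 0.4803 mol
Zn²⁺ + 2e⁻ → Zn, so n(e⁻) = 2 × 0.4803 = 0.9606 mol
Q = 0.9606 × 96485 / 0.829 = 1.118×10^5 C
t = Q / I = 1.118×10^5 / 2.91 = 38420 s = 640 min

640 min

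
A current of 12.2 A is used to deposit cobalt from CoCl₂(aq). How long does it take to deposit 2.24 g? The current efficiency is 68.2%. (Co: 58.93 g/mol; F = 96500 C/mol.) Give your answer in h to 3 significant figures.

n(Co) = 2.24 / 58.93 = 0.03801 mol
Co²⁺ + 2e⁻ → Co, so n(e⁻) = 2 × 0.03801 = 0.07602 mol
Q = 0.07602 × 96500 / 0.682 = 10760 C
t = Q / I = 10760 / 12.2 = 882.0 s = 0.245 h

0.245 h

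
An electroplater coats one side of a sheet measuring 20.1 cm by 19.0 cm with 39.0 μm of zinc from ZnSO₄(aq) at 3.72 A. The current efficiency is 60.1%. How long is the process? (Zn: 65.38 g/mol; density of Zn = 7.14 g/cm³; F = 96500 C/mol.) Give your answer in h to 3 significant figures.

Plated area = 20.1 × 19.0 = 381.9 cm²
Volume = 381.9 × 39.0×10⁻⁴ cm = 1.489 cm³
m(Zn) = 1.489 × 7.14 = 10.63 g
n(Zn) = 10.63 / 65.38 = 0.1626 mol; n(e⁻) = 2 × 0.1626 = 0.3252 mol
Q = 0.3252 × 96500 / 0.601 = 52220 C
t = 52220 / 3.72 = 14040 s = 3.90 h

3.90 h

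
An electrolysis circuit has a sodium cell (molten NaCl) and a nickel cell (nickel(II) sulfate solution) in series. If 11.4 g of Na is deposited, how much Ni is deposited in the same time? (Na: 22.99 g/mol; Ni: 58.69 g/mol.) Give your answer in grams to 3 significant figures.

14.6 g

n(Na) = 11.4 / 22.99 = 0.4959 mol
Na⁺ + e⁻ → Na, so n(e⁻) = 0.4959 mol
Same current for the same time ⇒ same n(e⁻) = 0.4959 mol in both cells.
Ni²⁺ + 2e⁻ → Ni, so n(Ni) = 0.4959 / 2 = 0.2480 mol
m(Ni) = 0.2480 × 58.69 = 14.6 g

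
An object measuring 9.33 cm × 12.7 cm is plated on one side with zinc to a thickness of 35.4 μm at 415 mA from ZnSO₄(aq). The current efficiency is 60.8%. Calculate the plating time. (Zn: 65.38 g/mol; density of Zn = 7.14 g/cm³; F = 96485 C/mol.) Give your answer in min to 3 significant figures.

Plated area = 9.33 × 12.7 = 118.5 cm²
Volume = 118.5 × 35.4×10⁻⁴ cm = 0.4195 cm³
m(Zn) = 0.4195 × 7.14 = 2.995 g
n(Zn) = 2.995 / 65.38 = 0.04581 mol; n(e⁻) = 2 × 0.04581 = 0.09162 mol
Q = 0.09162 × 96485 / 0.608 = 14540 C
t = 14540 / 0.415 = 35040 s = 584 min

584 min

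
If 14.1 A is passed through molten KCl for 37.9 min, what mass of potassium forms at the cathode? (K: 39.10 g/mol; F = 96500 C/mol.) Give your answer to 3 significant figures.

Q = 14.1 A × 2274 s = 32060 C
n(e⁻) = Q/F = 32060/96500 = 0.3322 mol
K⁺ + e⁻ → K, so n(K) = 0.3322 mol
m = 0.3322 × 39.10 = 13.0 g

13.0 g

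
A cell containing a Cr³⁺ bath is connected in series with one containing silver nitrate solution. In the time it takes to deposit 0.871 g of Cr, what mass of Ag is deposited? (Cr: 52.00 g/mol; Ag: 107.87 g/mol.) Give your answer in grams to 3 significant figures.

n(Cr) = 0.871 / 52.00 = 0.01675 mol
Cr³⁺ + 3e⁻ → Cr, so n(e⁻) = 3 × 0.01675 = 0.05025 mol
Same current for the same time ⇒ same n(e⁻) = 0.05025 mol in both cells.
Ag⁺ + e⁻ → Ag, so n(Ag) = 0.05025 mol
m(Ag) = 0.05025 × 107.87 = 5.42 g

5.42 g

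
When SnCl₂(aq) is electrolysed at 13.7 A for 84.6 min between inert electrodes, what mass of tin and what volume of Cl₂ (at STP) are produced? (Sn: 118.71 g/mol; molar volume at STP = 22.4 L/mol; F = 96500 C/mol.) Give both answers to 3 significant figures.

Q = 13.7 × 5076 = 69540 C; n(e⁻) = 69540 / 96500 = 0.7206 mol
Cathode: Sn²⁺ + 2e⁻ → Sn → n(Sn) = 0.7206/2 = 0.3603 mol → 42.8 g
Anode: 2Cl⁻ → Cl₂ + 2e⁻ → n(Cl₂) = 0.7206/2 = 0.3603 mol → 8.07 L

42.8 g Sn; 8.07 L Cl₂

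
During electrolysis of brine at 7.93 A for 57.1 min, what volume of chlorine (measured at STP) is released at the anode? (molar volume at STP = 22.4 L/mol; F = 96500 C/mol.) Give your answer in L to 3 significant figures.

Charge passed = 7.93 × 3426 = 27170 C
n(e⁻) = 27170 / 96500 = 0.2816 mol
2Cl⁻ → Cl₂ + 2e⁻, so n(Cl₂) = 0.2816 / 2 = 0.1408 mol
V = 0.1408 × 22.4 = 3.154 L

3.15 L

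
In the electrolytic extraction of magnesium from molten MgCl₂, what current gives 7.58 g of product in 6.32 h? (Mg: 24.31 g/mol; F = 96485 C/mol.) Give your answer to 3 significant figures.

2.64 A

n(Mg) = 7.58 / 24.31 = 0.3118 mol
Mg²⁺ + 2e⁻ → Mg, so n(e⁻) = 2 × 0.3118 = 0.6236 mol
Q = 0.6236 × 96485 = 60170 C
I = Q / t = 60170 / 22752 s = 2.64 A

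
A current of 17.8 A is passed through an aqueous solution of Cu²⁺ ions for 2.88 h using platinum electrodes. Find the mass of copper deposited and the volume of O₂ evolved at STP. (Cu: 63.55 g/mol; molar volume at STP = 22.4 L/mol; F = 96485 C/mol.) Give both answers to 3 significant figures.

60.8 g Cu; 10.7 L O₂

Q = 17.8 × 10368 = 1.846×10^5 C; n(e⁻) = 1.846×10^5 / 96485 = 1.913 mol
Cathode: Cu²⁺ + 2e⁻ → Cu → n(Cu) = 1.913/2 = 0.9565 mol → 60.8 g
Anode: 2H₂O → O₂ + 4H⁺ + 4e⁻ → n(O₂) = 1.913/4 = 0.4783 mol → 10.7 L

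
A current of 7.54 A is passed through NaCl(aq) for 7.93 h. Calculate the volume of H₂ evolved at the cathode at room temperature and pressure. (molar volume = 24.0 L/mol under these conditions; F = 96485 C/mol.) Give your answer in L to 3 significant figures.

Q = It = 7.54 × 28548 = 2.153×10^5 C
n(e⁻) = 2.153×10^5 / 96485 = 2.231 mol
2H⁺ + 2e⁻ → H₂, so n(H₂) = 2.231 / 2 = 1.116 mol
V = 1.116 × 24.0 = 26.78 L

26.8 L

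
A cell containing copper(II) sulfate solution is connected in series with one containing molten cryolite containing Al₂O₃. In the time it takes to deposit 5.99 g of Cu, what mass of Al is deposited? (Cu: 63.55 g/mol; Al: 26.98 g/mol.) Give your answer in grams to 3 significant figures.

1.70 g

n(Cu) = 5.99 / 63.55 = 0.09426 mol
Cu²⁺ + 2e⁻ → Cu, so n(e⁻) = 2 × 0.09426 = 0.1885 mol
Since the cells are in series, n(e⁻) in the Al cell is also 0.1885 mol.
Al³⁺ + 3e⁻ → Al, so n(Al) = 0.1885 / 3 = 0.06283 mol
m(Al) = 0.06283 × 26.98 = 1.70 g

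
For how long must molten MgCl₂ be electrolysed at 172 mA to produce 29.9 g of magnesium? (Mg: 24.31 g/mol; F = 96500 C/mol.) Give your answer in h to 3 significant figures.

n(Mg) = 29.9 / 24.31 = 1.230 mol
Mg²⁺ + 2e⁻ → Mg, so n(e⁻) = 2 × 1.230 = 2.460 mol
Q = 2.460 × 96500 = 2.374×10^5 C
t = Q / I = 2.374×10^5 / 0.172 = 1.380×10^6 s = 383 h

383 h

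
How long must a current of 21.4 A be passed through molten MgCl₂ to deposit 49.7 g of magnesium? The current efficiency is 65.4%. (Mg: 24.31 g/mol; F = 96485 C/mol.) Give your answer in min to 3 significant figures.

n(Mg) = 49.7 / 24.31 = 2.044 mol
Mg²⁺ + 2e⁻ → Mg, so n(e⁻) = 2 × 2.044 = 4.088 mol
Q = 4.088 × 96485 / 0.654 = 6.031×10^5 C
t = Q / I = 6.031×10^5 / 21.4 = 28180 s = 470 min

470 min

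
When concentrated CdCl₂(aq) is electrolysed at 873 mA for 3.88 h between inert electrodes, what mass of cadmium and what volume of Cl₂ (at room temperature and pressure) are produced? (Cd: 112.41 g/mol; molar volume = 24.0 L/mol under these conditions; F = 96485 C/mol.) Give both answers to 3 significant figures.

Q = 0.873 × 13968 = 12190 C; n(e⁻) = 12190 / 96485 = 0.1263 mol
Cathode: Cd²⁺ + 2e⁻ → Cd → n(Cd) = 0.1263/2 = 0.06315 mol → 7.10 g
Anode: 2Cl⁻ → Cl₂ + 2e⁻ → n(Cl₂) = 0.1263/2 = 0.06315 mol → 1.52 L

7.10 g Cd; 1.52 L Cl₂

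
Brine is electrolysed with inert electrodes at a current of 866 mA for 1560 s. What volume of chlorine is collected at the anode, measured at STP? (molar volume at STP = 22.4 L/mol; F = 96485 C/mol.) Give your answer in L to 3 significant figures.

Charge passed = 0.866 × 1560 = 1351 C
n(e⁻) = Q/F = 1351/96485 = 0.01400 mol
2Cl⁻ → Cl₂ + 2e⁻, so n(Cl₂) = 0.01400 / 2 = 0.007000 mol
V = 0.007000 × 22.4 = 0.1568 L

0.157 L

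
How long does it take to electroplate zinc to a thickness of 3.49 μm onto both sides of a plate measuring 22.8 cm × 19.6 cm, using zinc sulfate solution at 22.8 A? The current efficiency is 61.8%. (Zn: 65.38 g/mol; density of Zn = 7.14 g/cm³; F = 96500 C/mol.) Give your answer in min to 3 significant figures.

Plated area = 2 × 22.8 × 19.6 = 893.8 cm²
Volume = 893.8 × 3.49×10⁻⁴ cm = 0.3119 cm³
m(Zn) = 0.3119 × 7.14 = 2.227 g
n(Zn) = 2.227 / 65.38 = 0.03406 mol; n(e⁻) = 2 × 0.03406 = 0.06812 mol
Q = 0.06812 × 96500 / 0.618 = 10640 C
t = 10640 / 22.8 = 466.7 s = 7.78 min

7.78 min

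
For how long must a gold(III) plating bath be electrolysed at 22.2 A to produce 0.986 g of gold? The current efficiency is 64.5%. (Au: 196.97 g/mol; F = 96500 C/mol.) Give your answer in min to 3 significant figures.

n(Au) = 0.986 / 196.97 = 0.005006 mol
Au³⁺ + 3e⁻ → Au, so n(e⁻) = 3 × 0.005006 = 0.01502 mol
Q = 0.01502 × 96500 / 0.645 = 2247 C
t = Q / I = 2247 / 22.2 = 101.2 s = 1.69 min

1.69 min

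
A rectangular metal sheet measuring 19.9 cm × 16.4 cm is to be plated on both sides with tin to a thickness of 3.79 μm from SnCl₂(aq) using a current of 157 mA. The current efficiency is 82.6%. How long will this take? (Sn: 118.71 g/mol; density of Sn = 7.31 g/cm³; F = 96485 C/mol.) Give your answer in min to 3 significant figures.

378 min

Plated area = 2 × 19.9 × 16.4 = 652.7 cm²
Volume = 652.7 × 3.79×10⁻⁴ cm = 0.2474 cm³
m(Sn) = 0.2474 × 7.31 = 1.808 g
n(Sn) = 1.808 / 118.71 = 0.01523 mol; n(e⁻) = 2 × 0.01523 = 0.03046 mol
Q = 0.03046 × 96485 / 0.826 = 3558 C
t = 3558 / 0.157 = 22660 s = 378 min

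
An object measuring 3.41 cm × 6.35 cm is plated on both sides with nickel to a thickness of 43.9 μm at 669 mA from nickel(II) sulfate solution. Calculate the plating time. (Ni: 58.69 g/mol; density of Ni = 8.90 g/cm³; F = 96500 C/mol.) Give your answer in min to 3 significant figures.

139 min

Plated area = 2 × 3.41 × 6.35 = 43.31 cm²
Volume = 43.31 × 43.9×10⁻⁴ cm = 0.1901 cm³
m(Ni) = 0.1901 × 8.90 = 1.692 g
n(Ni) = 1.692 / 58.69 = 0.02883 mol; n(e⁻) = 2 × 0.02883 = 0.05766 mol
Q = 0.05766 × 96500 = 5564 C
t = 5564 / 0.669 = 8317 s = 139 min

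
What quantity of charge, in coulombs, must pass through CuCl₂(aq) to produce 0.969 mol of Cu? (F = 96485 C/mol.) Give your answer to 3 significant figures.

1.87×10^5 C

Cu²⁺ + 2e⁻ → Cu, so n(e⁻) = 2 × 0.969 = 1.938 mol
Q = 1.938 × 96485 = 1.870×10^5 C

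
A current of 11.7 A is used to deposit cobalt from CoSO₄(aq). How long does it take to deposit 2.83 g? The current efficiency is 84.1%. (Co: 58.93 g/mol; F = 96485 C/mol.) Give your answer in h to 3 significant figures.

0.262 h

n(Co) = 2.83 / 58.93 = 0.04802 mol
Co²⁺ + 2e⁻ → Co, so n(e⁻) = 2 × 0.04802 = 0.09604 mol
Q = 0.09604 × 96485 / 0.841 = 11020 C
t = Q / I = 11020 / 11.7 = 941.9 s = 0.262 h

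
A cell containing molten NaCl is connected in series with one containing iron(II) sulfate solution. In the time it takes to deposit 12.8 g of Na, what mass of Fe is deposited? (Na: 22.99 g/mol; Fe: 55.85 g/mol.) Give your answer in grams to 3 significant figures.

n(Na) = 12.8 / 22.99 = 0.5568 mol
Na⁺ + e⁻ → Na, so n(e⁻) = 0.5568 mol
Same current for the same time ⇒ same n(e⁻) = 0.5568 mol in both cells.
Fe²⁺ + 2e⁻ → Fe, so n(Fe) = 0.5568 / 2 = 0.2784 mol
m(Fe) = 0.2784 × 55.85 = 15.5 g

15.5 g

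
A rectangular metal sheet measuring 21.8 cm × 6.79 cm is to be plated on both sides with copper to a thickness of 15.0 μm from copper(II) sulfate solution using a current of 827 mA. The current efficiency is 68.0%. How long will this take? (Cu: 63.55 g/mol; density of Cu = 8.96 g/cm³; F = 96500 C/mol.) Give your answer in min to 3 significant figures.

Plated area = 2 × 21.8 × 6.79 = 296.0 cm²
Volume = 296.0 × 15.0×10⁻⁴ cm = 0.4440 cm³
m(Cu) = 0.4440 × 8.96 = 3.978 g
n(Cu) = 3.978 / 63.55 = 0.06260 mol; n(e⁻) = 2 × 0.06260 = 0.1252 mol
Q = 0.1252 × 96500 / 0.680 = 17770 C
t = 17770 / 0.827 = 21490 s = 358 min

358 min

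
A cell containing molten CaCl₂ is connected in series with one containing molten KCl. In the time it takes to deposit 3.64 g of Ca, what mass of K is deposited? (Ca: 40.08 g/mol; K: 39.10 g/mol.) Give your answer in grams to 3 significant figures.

n(Ca) = 3.64 / 40.08 = 0.09082 mol
Ca²⁺ + 2e⁻ → Ca, so n(e⁻) = 2 × 0.09082 = 0.1816 mol
Since the cells are in series, n(e⁻) in the K cell is also 0.1816 mol.
K⁺ + e⁻ → K, so n(K) = 0.1816 mol
m(K) = 0.1816 × 39.10 = 7.10 g

7.10 g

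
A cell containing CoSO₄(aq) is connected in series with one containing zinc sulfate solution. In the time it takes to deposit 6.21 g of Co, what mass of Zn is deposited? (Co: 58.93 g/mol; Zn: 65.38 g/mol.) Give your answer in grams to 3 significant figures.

6.89 g

n(Co) = 6.21 / 58.93 = 0.1054 mol
Co²⁺ + 2e⁻ → Co, so n(e⁻) = 2 × 0.1054 = 0.2108 mol
Since the cells are in series, n(e⁻) in the Zn cell is also 0.2108 mol.
Zn²⁺ + 2e⁻ → Zn, so n(Zn) = 0.2108 / 2 = 0.1054 mol
m(Zn) = 0.1054 × 65.38 = 6.89 g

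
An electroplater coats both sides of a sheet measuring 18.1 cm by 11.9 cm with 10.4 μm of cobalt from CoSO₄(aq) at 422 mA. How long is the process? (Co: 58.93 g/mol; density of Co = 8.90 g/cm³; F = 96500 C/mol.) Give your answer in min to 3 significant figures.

Plated area = 2 × 18.1 × 11.9 = 430.8 cm²
Volume = 430.8 × 10.4×10⁻⁴ cm = 0.4480 cm³
m(Co) = 0.4480 × 8.90 = 3.987 g
n(Co) = 3.987 / 58.93 = 0.06766 mol; n(e⁻) = 2 × 0.06766 = 0.1353 mol
Q = 0.1353 × 96500 = 13060 C
t = 13060 / 0.422 = 30950 s = 516 min

516 min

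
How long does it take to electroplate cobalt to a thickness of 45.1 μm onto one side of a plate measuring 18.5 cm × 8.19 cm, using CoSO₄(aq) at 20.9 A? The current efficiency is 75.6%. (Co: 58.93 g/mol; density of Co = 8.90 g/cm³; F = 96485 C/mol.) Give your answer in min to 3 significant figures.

Plated area = 18.5 × 8.19 = 151.5 cm²
Volume = 151.5 × 45.1×10⁻⁴ cm = 0.6833 cm³
m(Co) = 0.6833 × 8.90 = 6.081 g
n(Co) = 6.081 / 58.93 = 0.1032 mol; n(e⁻) = 2 × 0.1032 = 0.2064 mol
Q = 0.2064 × 96485 / 0.756 = 26340 C
t = 26340 / 20.9 = 1260 s = 21.0 min

21.0 min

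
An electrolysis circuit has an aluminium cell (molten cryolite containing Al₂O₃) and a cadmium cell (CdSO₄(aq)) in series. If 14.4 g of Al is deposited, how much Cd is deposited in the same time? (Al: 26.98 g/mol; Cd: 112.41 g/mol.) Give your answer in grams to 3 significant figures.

n(Al) = 14.4 / 26.98 = 0.5337 mol
Al³⁺ + 3e⁻ → Al, so n(e⁻) = 3 × 0.5337 = 1.601 mol
The cells are in series, so the same charge (and hence the same n(e⁻) = 1.601 mol) passes through both.
Cd²⁺ + 2e⁻ → Cd, so n(Cd) = 1.601 / 2 = 0.8005 mol
m(Cd) = 0.8005 × 112.41 = 90.0 g

90.0 g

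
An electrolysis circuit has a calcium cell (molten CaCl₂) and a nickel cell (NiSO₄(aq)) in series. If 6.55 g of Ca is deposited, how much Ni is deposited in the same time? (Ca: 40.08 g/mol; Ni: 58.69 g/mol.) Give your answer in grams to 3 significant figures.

9.59 g

n(Ca) = 6.55 / 40.08 = 0.1634 mol
Ca²⁺ + 2e⁻ → Ca, so n(e⁻) = 2 × 0.1634 = 0.3268 mol
The cells are in series, so the same charge (and hence the same n(e⁻) = 0.3268 mol) passes through both.
Ni²⁺ + 2e⁻ → Ni, so n(Ni) = 0.3268 / 2 = 0.1634 mol
m(Ni) = 0.1634 × 58.69 = 9.59 g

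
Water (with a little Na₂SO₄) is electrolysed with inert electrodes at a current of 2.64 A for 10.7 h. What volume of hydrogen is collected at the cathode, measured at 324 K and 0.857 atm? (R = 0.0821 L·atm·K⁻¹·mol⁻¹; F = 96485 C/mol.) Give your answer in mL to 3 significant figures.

16400 mL

Q = It = 2.64 × 38520 = 1.017×10^5 C
n(e⁻) = Q/F = 1.017×10^5/96485 = 1.054 mol
2H⁺ + 2e⁻ → H₂, so n(H₂) = 1.054 / 2 = 0.5270 mol
V = nRT/P = 0.5270 × 0.0821 × 324 / 0.857 = 16.36 L
= 16400 mL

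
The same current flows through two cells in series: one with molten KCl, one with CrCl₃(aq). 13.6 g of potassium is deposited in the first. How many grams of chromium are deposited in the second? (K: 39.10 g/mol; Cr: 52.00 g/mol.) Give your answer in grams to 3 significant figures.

6.03 g

n(K) = 13.6 / 39.10 = 0.3478 mol
K⁺ + e⁻ → K, so n(e⁻) = 0.3478 mol
In series, the same 0.3478 mol of electrons flows through the second cell.
Cr³⁺ + 3e⁻ → Cr, so n(Cr) = 0.3478 / 3 = 0.1159 mol
m(Cr) = 0.1159 × 52.00 = 6.03 g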